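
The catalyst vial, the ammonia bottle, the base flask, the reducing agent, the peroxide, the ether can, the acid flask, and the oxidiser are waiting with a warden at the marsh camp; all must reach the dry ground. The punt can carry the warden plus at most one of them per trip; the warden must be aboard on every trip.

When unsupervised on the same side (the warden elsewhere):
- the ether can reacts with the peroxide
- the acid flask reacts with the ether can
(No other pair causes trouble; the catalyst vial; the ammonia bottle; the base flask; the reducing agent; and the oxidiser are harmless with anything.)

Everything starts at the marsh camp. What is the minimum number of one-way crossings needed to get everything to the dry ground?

17

Counting alone: the warden can take at most 1 across per trip to the dry ground, so moving all 8 needs at least 8 loaded trips out, with a return between consecutive ones — at least 15 crossings.
The safety rule pushes this higher. Following every safe sequence of crossings, the most of the 8 that can be at the dry ground as the punt arrives there on crossing 15 is 7 — never all 8.
So no plan with fewer than 17 crossings exists, and this one achieves 17:
1. Warden goes to the dry ground with the ether can.  [the marsh camp: the acid flask, the ammonia bottle, the base flask, the catalyst vial, the oxidiser, the peroxide, the reducing agent | the dry ground: the ether can]
2. Warden goes back to the marsh camp alone.  [the marsh camp: the acid flask, the ammonia bottle, the base flask, the catalyst vial, the oxidiser, the peroxide, the reducing agent | the dry ground: the ether can]
3. Warden goes to the dry ground with the catalyst vial.  [the marsh camp: the acid flask, the ammonia bottle, the base flask, the oxidiser, the peroxide, the reducing agent | the dry ground: the catalyst vial, the ether can]
4. Warden goes back to the marsh camp alone.  [the marsh camp: the acid flask, the ammonia bottle, the base flask, the oxidiser, the peroxide, the reducing agent | the dry ground: the catalyst vial, the ether can]
5. Warden goes to the dry ground with the ammonia bottle.  [the marsh camp: the acid flask, the base flask, the oxidiser, the peroxide, the reducing agent | the dry ground: the ammonia bottle, the catalyst vial, the ether can]
6. Warden goes back to the marsh camp alone.  [the marsh camp: the acid flask, the base flask, the oxidiser, the peroxide, the reducing agent | the dry ground: the ammonia bottle, the catalyst vial, the ether can]
7. Warden goes to the dry ground with the base flask.  [the marsh camp: the acid flask, the oxidiser, the peroxide, the reducing agent | the dry ground: the ammonia bottle, the base flask, the catalyst vial, the ether can]
8. Warden goes back to the marsh camp alone.  [the marsh camp: the acid flask, the oxidiser, the peroxide, the reducing agent | the dry ground: the ammonia bottle, the base flask, the catalyst vial, the ether can]
9. Warden goes to the dry ground with the reducing agent.  [the marsh camp: the acid flask, the oxidiser, the peroxide | the dry ground: the ammonia bottle, the base flask, the catalyst vial, the ether can, the reducing agent]
10. Warden goes back to the marsh camp alone.  [the marsh camp: the acid flask, the oxidiser, the peroxide | the dry ground: the ammonia bottle, the base flask, the catalyst vial, the ether can, the reducing agent]
11. Warden goes to the dry ground with the peroxide.  [the marsh camp: the acid flask, the oxidiser | the dry ground: the ammonia bottle, the base flask, the catalyst vial, the ether can, the peroxide, the reducing agent]
12. Warden goes back to the marsh camp with the ether can.  [the marsh camp: the acid flask, the ether can, the oxidiser | the dry ground: the ammonia bottle, the base flask, the catalyst vial, the peroxide, the reducing agent]
13. Warden goes to the dry ground with the acid flask.  [the marsh camp: the ether can, the oxidiser | the dry ground: the acid flask, the ammonia bottle, the base flask, the catalyst vial, the peroxide, the reducing agent]
14. Warden goes back to the marsh camp alone.  [the marsh camp: the ether can, the oxidiser | the dry ground: the acid flask, the ammonia bottle, the base flask, the catalyst vial, the peroxide, the reducing agent]
15. Warden goes to the dry ground with the oxidiser.  [the marsh camp: the ether can | the dry ground: the acid flask, the ammonia bottle, the base flask, the catalyst vial, the oxidiser, the peroxide, the reducing agent]
16. Warden goes back to the marsh camp alone.  [the marsh camp: the ether can | the dry ground: the acid flask, the ammonia bottle, the base flask, the catalyst vial, the oxidiser, the peroxide, the reducing agent]
17. Warden goes to the dry ground with the ether can.  [the marsh camp: — | the dry ground: the acid flask, the ammonia bottle, the base flask, the catalyst vial, the ether can, the oxidiser, the peroxide, the reducing agent]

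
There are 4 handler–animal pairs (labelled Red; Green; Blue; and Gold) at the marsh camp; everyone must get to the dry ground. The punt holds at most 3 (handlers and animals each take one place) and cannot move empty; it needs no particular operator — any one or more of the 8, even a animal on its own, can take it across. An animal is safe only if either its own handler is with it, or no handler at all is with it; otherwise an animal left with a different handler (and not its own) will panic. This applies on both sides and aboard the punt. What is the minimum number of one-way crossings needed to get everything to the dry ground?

Counting alone: each trip to the dry ground takes at most 3 across and each return brings at least 1 back, so after t trips out (and t−1 returns) at most 3t − (t−1) of the 8 are across; that first reaches 8 at t = 4, so at least 7 crossings are needed.
The safety rule pushes this higher. Following every safe sequence of crossings, the most of the 8 that can be at the dry ground as the punt arrives there on crossing 7 is 7 — never all 8.
So no plan with fewer than 9 crossings exists, and this one achieves 9:
1. animal Red and handler Red cross → the dry ground.
2. handler Red crosses ← the marsh camp.
3. animal Green, handler Green, and handler Red cross → the dry ground.
4. animal Red and handler Red cross ← the marsh camp.
5. handler Blue, handler Gold, and handler Red cross → the dry ground.
6. animal Green crosses ← the marsh camp.
7. animal Green and animal Red cross → the dry ground.
8. animal Red crosses ← the marsh camp.
9. animal Blue, animal Gold, and animal Red cross → the dry ground.

9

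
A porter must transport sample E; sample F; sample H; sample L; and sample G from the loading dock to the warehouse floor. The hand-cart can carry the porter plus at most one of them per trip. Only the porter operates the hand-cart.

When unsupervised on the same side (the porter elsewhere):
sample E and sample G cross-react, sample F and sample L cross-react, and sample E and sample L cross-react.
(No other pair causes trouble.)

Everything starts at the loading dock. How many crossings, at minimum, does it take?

impossible

Whatever the first load, the items left behind include a forbidden pair without the porter. No opening move is safe, so no plan exists.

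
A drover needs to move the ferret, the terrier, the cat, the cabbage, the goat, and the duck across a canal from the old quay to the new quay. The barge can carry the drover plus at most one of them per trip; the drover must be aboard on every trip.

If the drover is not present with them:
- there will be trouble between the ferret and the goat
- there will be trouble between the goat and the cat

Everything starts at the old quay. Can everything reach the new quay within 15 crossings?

Yes

Yes — this plan uses 13 crossings (≤ 15):
1. Drover goes to the new quay with the goat.  [the old quay: the cabbage, the cat, the duck, the ferret, the terrier | the new quay: the goat]
2. Drover goes back to the old quay alone.  [the old quay: the cabbage, the cat, the duck, the ferret, the terrier | the new quay: the goat]
3. Drover goes to the new quay with the ferret.  [the old quay: the cabbage, the cat, the duck, the terrier | the new quay: the ferret, the goat]
4. Drover goes back to the old quay with the goat.  [the old quay: the cabbage, the cat, the duck, the goat, the terrier | the new quay: the ferret]
5. Drover goes to the new quay with the cat.  [the old quay: the cabbage, the duck, the goat, the terrier | the new quay: the cat, the ferret]
6. Drover goes back to the old quay alone.  [the old quay: the cabbage, the duck, the goat, the terrier | the new quay: the cat, the ferret]
7. Drover goes to the new quay with the terrier.  [the old quay: the cabbage, the duck, the goat | the new quay: the cat, the ferret, the terrier]
8. Drover goes back to the old quay alone.  [the old quay: the cabbage, the duck, the goat | the new quay: the cat, the ferret, the terrier]
9. Drover goes to the new quay with the cabbage.  [the old quay: the duck, the goat | the new quay: the cabbage, the cat, the ferret, the terrier]
10. Drover goes back to the old quay alone.  [the old quay: the duck, the goat | the new quay: the cabbage, the cat, the ferret, the terrier]
11. Drover goes to the new quay with the duck.  [the old quay: the goat | the new quay: the cabbage, the cat, the duck, the ferret, the terrier]
12. Drover goes back to the old quay alone.  [the old quay: the goat | the new quay: the cabbage, the cat, the duck, the ferret, the terrier]
13. Drover goes to the new quay with the goat.  [the old quay: — | the new quay: the cabbage, the cat, the duck, the ferret, the goat, the terrier]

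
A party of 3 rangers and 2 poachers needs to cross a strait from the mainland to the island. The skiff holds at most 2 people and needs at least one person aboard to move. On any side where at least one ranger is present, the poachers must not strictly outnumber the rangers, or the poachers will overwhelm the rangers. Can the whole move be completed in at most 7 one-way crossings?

Yes — this plan uses 7 crossings (≤ 7):
1. 2 poachers → the island.  (the mainland: 3R 0P; the island: 0R 2P)
2. 1 poacher ← the mainland.  (the mainland: 3R 1P; the island: 0R 1P)
3. 2 rangers → the island.  (the mainland: 1R 1P; the island: 2R 1P)
4. 1 ranger ← the mainland.  (the mainland: 2R 1P; the island: 1R 1P)
5. 1 ranger and 1 poacher → the island.  (the mainland: 1R 0P; the island: 2R 2P)
6. 1 poacher ← the mainland.  (the mainland: 1R 1P; the island: 2R 1P)
7. 1 ranger and 1 poacher → the island.  (the mainland: 0R 0P; the island: 3R 2P)

Yes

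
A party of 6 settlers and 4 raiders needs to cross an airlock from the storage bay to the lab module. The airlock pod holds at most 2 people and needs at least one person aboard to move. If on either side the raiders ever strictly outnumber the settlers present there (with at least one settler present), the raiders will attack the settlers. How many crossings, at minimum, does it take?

Counting alone: each trip to the lab module takes at most 2 across and each return brings at least 1 back, so after t trips out (and t−1 returns) at most 2t − (t−1) of the 10 are across; that first reaches 10 at t = 9, so at least 17 crossings are needed.
The plan below uses exactly 17 crossings, so it is optimal:
1. 2 raiders → the lab module.  (the storage bay: 6S 2R; the lab module: 0S 2R)
2. 1 raider ← the storage bay.  (the storage bay: 6S 3R; the lab module: 0S 1R)
3. 2 raiders → the lab module.  (the storage bay: 6S 1R; the lab module: 0S 3R)
4. 1 raider ← the storage bay.  (the storage bay: 6S 2R; the lab module: 0S 2R)
5. 2 settlers → the lab module.  (the storage bay: 4S 2R; the lab module: 2S 2R)
6. 1 raider ← the storage bay.  (the storage bay: 4S 3R; the lab module: 2S 1R)
7. 1 settler and 1 raider → the lab module.  (the storage bay: 3S 2R; the lab module: 3S 2R)
8. 1 raider ← the storage bay.  (the storage bay: 3S 3R; the lab module: 3S 1R)
9. 2 raiders → the lab module.  (the storage bay: 3S 1R; the lab module: 3S 3R)
10. 1 raider ← the storage bay.  (the storage bay: 3S 2R; the lab module: 3S 2R)
11. 1 settler and 1 raider → the lab module.  (the storage bay: 2S 1R; the lab module: 4S 3R)
12. 1 raider ← the storage bay.  (the storage bay: 2S 2R; the lab module: 4S 2R)
13. 2 raiders → the lab module.  (the storage bay: 2S 0R; the lab module: 4S 4R)
14. 1 raider ← the storage bay.  (the storage bay: 2S 1R; the lab module: 4S 3R)
15. 1 settler and 1 raider → the lab module.  (the storage bay: 1S 0R; the lab module: 5S 4R)
16. 1 raider ← the storage bay.  (the storage bay: 1S 1R; the lab module: 5S 3R)
17. 1 settler and 1 raider → the lab module.  (the storage bay: 0S 0R; the lab module: 6S 4R)

17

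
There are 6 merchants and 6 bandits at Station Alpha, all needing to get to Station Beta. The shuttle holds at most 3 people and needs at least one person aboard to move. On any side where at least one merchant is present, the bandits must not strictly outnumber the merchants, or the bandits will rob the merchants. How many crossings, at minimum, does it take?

impossible

Following every safe sequence of crossings from the start, the most of the 12 that can be at Station Beta as the shuttle arrives there on crossings 1, 3, 5 is 3, 5, 6 respectively; the best ever achieved is 6 of 12.
From crossing 7 on, no configuration arises that was not already reachable earlier: only 17 distinct safe configurations (who is on which side, and where the shuttle is) can ever be reached, none of them has everyone across, and every continuation just revisits them. They are: 0 merchants + 0 bandits across (shuttle back at the start); 0 merchants + 1 bandit across (shuttle there); 0 merchants + 1 bandit across (shuttle back at the start); 0 merchants + 2 bandits across (shuttle there); 0 merchants + 2 bandits across (shuttle back at the start); 0 merchants + 3 bandits across (shuttle there); 0 merchants + 3 bandits across (shuttle back at the start); 0 merchants + 4 bandits across (shuttle there); 0 merchants + 4 bandits across (shuttle back at the start); 0 merchants + 5 bandits across (shuttle there); 0 merchants + 5 bandits across (shuttle back at the start); 0 merchants + 6 bandits across (shuttle there); 1 merchant + 1 bandit across (shuttle there); 1 merchant + 1 bandit across (shuttle back at the start); 2 merchants + 2 bandits across (shuttle there); 2 merchants + 2 bandits across (shuttle back at the start); 3 merchants + 3 bandits across (shuttle there). So no valid plan exists.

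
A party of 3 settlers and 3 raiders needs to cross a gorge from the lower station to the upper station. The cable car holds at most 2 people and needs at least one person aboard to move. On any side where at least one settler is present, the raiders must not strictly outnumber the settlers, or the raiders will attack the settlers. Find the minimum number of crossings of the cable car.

11

Counting alone: each trip to the upper station takes at most 2 across and each return brings at least 1 back, so after t trips out (and t−1 returns) at most 2t − (t−1) of the 6 are across; that first reaches 6 at t = 5, so at least 9 crossings are needed.
The safety rule pushes this higher. Following every safe sequence of crossings, the most of the 6 that can be at the upper station as the cable car arrives there on crossing 9 is 5 — never all 6.
So no plan with fewer than 11 crossings exists, and this one achieves 11:
1. 2 raiders → the upper station.  (the lower station: 3S 1R; the upper station: 0S 2R)
2. 1 raider ← the lower station.  (the lower station: 3S 2R; the upper station: 0S 1R)
3. 2 raiders → the upper station.  (the lower station: 3S 0R; the upper station: 0S 3R)
4. 1 raider ← the lower station.  (the lower station: 3S 1R; the upper station: 0S 2R)
5. 2 settlers → the upper station.  (the lower station: 1S 1R; the upper station: 2S 2R)
6. 1 settler and 1 raider ← the lower station.  (the lower station: 2S 2R; the upper station: 1S 1R)
7. 2 settlers → the upper station.  (the lower station: 0S 2R; the upper station: 3S 1R)
8. 1 raider ← the lower station.  (the lower station: 0S 3R; the upper station: 3S 0R)
9. 2 raiders → the upper station.  (the lower station: 0S 1R; the upper station: 3S 2R)
10. 1 raider ← the lower station.  (the lower station: 0S 2R; the upper station: 3S 1R)
11. 2 raiders → the upper station.  (the lower station: 0S 0R; the upper station: 3S 3R)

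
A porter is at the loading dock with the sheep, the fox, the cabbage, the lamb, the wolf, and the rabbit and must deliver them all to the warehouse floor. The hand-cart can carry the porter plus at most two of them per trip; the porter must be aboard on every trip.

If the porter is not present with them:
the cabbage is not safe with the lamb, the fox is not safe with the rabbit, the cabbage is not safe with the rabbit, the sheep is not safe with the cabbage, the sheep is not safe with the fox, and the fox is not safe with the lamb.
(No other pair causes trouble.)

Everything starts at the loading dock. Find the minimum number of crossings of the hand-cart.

7

Counting alone: the porter can take at most 2 across per trip to the warehouse floor, so moving all 6 needs at least 3 loaded trips out, with a return between consecutive ones — at least 5 crossings.
The safety rule pushes this higher. Following every safe sequence of crossings, the most of the 6 that can be at the warehouse floor as the hand-cart arrives there on crossing 5 is 5 — never all 6.
So no plan with fewer than 7 crossings exists, and this one achieves 7:
1. Porter goes to the warehouse floor with the cabbage and the fox.  [the loading dock: the lamb, the rabbit, the sheep, the wolf | the warehouse floor: the cabbage, the fox]
2. Porter goes back to the loading dock alone.  [the loading dock: the lamb, the rabbit, the sheep, the wolf | the warehouse floor: the cabbage, the fox]
3. Porter goes to the warehouse floor with the lamb and the sheep.  [the loading dock: the rabbit, the wolf | the warehouse floor: the cabbage, the fox, the lamb, the sheep]
4. Porter goes back to the loading dock with the cabbage and the fox.  [the loading dock: the cabbage, the fox, the rabbit, the wolf | the warehouse floor: the lamb, the sheep]
5. Porter goes to the warehouse floor with the rabbit and the wolf.  [the loading dock: the cabbage, the fox | the warehouse floor: the lamb, the rabbit, the sheep, the wolf]
6. Porter goes back to the loading dock alone.  [the loading dock: the cabbage, the fox | the warehouse floor: the lamb, the rabbit, the sheep, the wolf]
7. Porter goes to the warehouse floor with the cabbage and the fox.  [the loading dock: — | the warehouse floor: the cabbage, the fox, the lamb, the rabbit, the sheep, the wolf]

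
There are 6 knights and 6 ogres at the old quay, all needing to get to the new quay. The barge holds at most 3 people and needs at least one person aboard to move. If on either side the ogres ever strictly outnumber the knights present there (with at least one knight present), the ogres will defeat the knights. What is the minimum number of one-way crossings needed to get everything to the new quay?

impossible

Following every safe sequence of crossings from the start, the most of the 12 that can be at the new quay as the barge arrives there on crossings 1, 3, 5 is 3, 5, 6 respectively; the best ever achieved is 6 of 12.
From crossing 7 on, no configuration arises that was not already reachable earlier: only 17 distinct safe configurations (who is on which side, and where the barge is) can ever be reached, none of them has everyone across, and every continuation just revisits them. They are: 0 knights + 0 ogres across (barge back at the start); 0 knights + 1 ogre across (barge there); 0 knights + 1 ogre across (barge back at the start); 0 knights + 2 ogres across (barge there); 0 knights + 2 ogres across (barge back at the start); 0 knights + 3 ogres across (barge there); 0 knights + 3 ogres across (barge back at the start); 0 knights + 4 ogres across (barge there); 0 knights + 4 ogres across (barge back at the start); 0 knights + 5 ogres across (barge there); 0 knights + 5 ogres across (barge back at the start); 0 knights + 6 ogres across (barge there); 1 knight + 1 ogre across (barge there); 1 knight + 1 ogre across (barge back at the start); 2 knights + 2 ogres across (barge there); 2 knights + 2 ogres across (barge back at the start); 3 knights + 3 ogres across (barge there). So no valid plan exists.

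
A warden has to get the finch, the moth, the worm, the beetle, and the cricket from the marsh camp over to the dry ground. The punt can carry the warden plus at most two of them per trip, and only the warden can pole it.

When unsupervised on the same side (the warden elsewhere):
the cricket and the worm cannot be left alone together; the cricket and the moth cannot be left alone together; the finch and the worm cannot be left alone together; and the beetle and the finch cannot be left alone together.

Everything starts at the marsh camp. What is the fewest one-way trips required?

7

Counting alone: the warden can take at most 2 across per trip to the dry ground, so moving all 5 needs at least 3 loaded trips out, with a return between consecutive ones — at least 5 crossings.
The safety rule pushes this higher. Following every safe sequence of crossings, the most of the 5 that can be at the dry ground as the punt arrives there on crossing 5 is 4 — never all 5.
So no plan with fewer than 7 crossings exists, and this one achieves 7:
1. Warden goes to the dry ground with the cricket and the finch.  [the marsh camp: the beetle, the moth, the worm | the dry ground: the cricket, the finch]
2. Warden goes back to the marsh camp alone.  [the marsh camp: the beetle, the moth, the worm | the dry ground: the cricket, the finch]
3. Warden goes to the dry ground with the moth.  [the marsh camp: the beetle, the worm | the dry ground: the cricket, the finch, the moth]
4. Warden goes back to the marsh camp with the cricket.  [the marsh camp: the beetle, the cricket, the worm | the dry ground: the finch, the moth]
5. Warden goes to the dry ground with the beetle and the worm.  [the marsh camp: the cricket | the dry ground: the beetle, the finch, the moth, the worm]
6. Warden goes back to the marsh camp with the finch.  [the marsh camp: the cricket, the finch | the dry ground: the beetle, the moth, the worm]
7. Warden goes to the dry ground with the cricket and the finch.  [the marsh camp: — | the dry ground: the beetle, the cricket, the finch, the moth, the worm]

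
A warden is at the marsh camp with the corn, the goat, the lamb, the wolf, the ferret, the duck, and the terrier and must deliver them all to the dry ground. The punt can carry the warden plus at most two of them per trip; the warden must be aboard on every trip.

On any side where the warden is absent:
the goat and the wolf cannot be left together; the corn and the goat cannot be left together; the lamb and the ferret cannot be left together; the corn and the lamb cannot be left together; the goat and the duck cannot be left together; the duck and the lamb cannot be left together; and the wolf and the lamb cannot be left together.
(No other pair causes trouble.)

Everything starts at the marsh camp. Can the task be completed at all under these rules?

1. Warden goes to the dry ground with the goat and the lamb.  [the marsh camp: the corn, the duck, the ferret, the terrier, the wolf | the dry ground: the goat, the lamb]
2. Warden goes back to the marsh camp alone.  [the marsh camp: the corn, the duck, the ferret, the terrier, the wolf | the dry ground: the goat, the lamb]
3. Warden goes to the dry ground with the terrier.  [the marsh camp: the corn, the duck, the ferret, the wolf | the dry ground: the goat, the lamb, the terrier]
4. Warden goes back to the marsh camp alone.  [the marsh camp: the corn, the duck, the ferret, the wolf | the dry ground: the goat, the lamb, the terrier]
5. Warden goes to the dry ground with the corn and the wolf.  [the marsh camp: the duck, the ferret | the dry ground: the corn, the goat, the lamb, the terrier, the wolf]
6. Warden goes back to the marsh camp with the goat and the lamb.  [the marsh camp: the duck, the ferret, the goat, the lamb | the dry ground: the corn, the terrier, the wolf]
7. Warden goes to the dry ground with the duck and the ferret.  [the marsh camp: the goat, the lamb | the dry ground: the corn, the duck, the ferret, the terrier, the wolf]
8. Warden goes back to the marsh camp alone.  [the marsh camp: the goat, the lamb | the dry ground: the corn, the duck, the ferret, the terrier, the wolf]
9. Warden goes to the dry ground with the goat and the lamb.  [the marsh camp: — | the dry ground: the corn, the duck, the ferret, the goat, the lamb, the terrier, the wolf]

Yes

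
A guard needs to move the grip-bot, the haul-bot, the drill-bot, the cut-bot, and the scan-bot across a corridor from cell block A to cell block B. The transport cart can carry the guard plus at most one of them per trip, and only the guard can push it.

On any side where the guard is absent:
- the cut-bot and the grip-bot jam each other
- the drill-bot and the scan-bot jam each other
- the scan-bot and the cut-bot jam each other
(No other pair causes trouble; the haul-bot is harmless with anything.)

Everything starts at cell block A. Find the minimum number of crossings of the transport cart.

impossible

Whatever the first load, the items left behind include a forbidden pair without the guard. No opening move is safe, so no plan exists.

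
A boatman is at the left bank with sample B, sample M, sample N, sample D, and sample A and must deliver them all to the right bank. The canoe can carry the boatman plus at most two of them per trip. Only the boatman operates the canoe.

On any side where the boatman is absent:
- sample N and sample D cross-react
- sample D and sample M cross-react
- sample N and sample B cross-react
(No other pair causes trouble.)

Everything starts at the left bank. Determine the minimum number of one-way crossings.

5

Counting alone: the boatman can take at most 2 across per trip to the right bank, so moving all 5 needs at least 3 loaded trips out, with a return between consecutive ones — at least 5 crossings.
The plan below uses exactly 5 crossings, so it is optimal:
1. Boatman goes to the right bank with sample B and sample D.  [the left bank: sample A, sample M, sample N | the right bank: sample B, sample D]
2. Boatman goes back to the left bank alone.  [the left bank: sample A, sample M, sample N | the right bank: sample B, sample D]
3. Boatman goes to the right bank with sample A.  [the left bank: sample M, sample N | the right bank: sample A, sample B, sample D]
4. Boatman goes back to the left bank alone.  [the left bank: sample M, sample N | the right bank: sample A, sample B, sample D]
5. Boatman goes to the right bank with sample M and sample N.  [the left bank: — | the right bank: sample A, sample B, sample D, sample M, sample N]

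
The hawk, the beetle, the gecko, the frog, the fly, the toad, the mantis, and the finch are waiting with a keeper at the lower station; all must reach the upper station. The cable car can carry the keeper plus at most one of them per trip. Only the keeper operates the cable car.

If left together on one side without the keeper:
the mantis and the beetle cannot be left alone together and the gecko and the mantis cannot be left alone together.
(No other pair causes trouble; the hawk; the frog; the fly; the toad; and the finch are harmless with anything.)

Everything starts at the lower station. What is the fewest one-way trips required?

Counting alone: the keeper can take at most 1 across per trip to the upper station, so moving all 8 needs at least 8 loaded trips out, with a return between consecutive ones — at least 15 crossings.
The safety rule pushes this higher. Following every safe sequence of crossings, the most of the 8 that can be at the upper station as the cable car arrives there on crossing 15 is 7 — never all 8.
So no plan with fewer than 17 crossings exists, and this one achieves 17:
1. Keeper goes to the upper station with the mantis.  [the lower station: the beetle, the finch, the fly, the frog, the gecko, the hawk, the toad | the upper station: the mantis]
2. Keeper goes back to the lower station alone.  [the lower station: the beetle, the finch, the fly, the frog, the gecko, the hawk, the toad | the upper station: the mantis]
3. Keeper goes to the upper station with the hawk.  [the lower station: the beetle, the finch, the fly, the frog, the gecko, the toad | the upper station: the hawk, the mantis]
4. Keeper goes back to the lower station alone.  [the lower station: the beetle, the finch, the fly, the frog, the gecko, the toad | the upper station: the hawk, the mantis]
5. Keeper goes to the upper station with the beetle.  [the lower station: the finch, the fly, the frog, the gecko, the toad | the upper station: the beetle, the hawk, the mantis]
6. Keeper goes back to the lower station with the mantis.  [the lower station: the finch, the fly, the frog, the gecko, the mantis, the toad | the upper station: the beetle, the hawk]
7. Keeper goes to the upper station with the gecko.  [the lower station: the finch, the fly, the frog, the mantis, the toad | the upper station: the beetle, the gecko, the hawk]
8. Keeper goes back to the lower station alone.  [the lower station: the finch, the fly, the frog, the mantis, the toad | the upper station: the beetle, the gecko, the hawk]
9. Keeper goes to the upper station with the frog.  [the lower station: the finch, the fly, the mantis, the toad | the upper station: the beetle, the frog, the gecko, the hawk]
10. Keeper goes back to the lower station alone.  [the lower station: the finch, the fly, the mantis, the toad | the upper station: the beetle, the frog, the gecko, the hawk]
11. Keeper goes to the upper station with the fly.  [the lower station: the finch, the mantis, the toad | the upper station: the beetle, the fly, the frog, the gecko, the hawk]
12. Keeper goes back to the lower station alone.  [the lower station: the finch, the mantis, the toad | the upper station: the beetle, the fly, the frog, the gecko, the hawk]
13. Keeper goes to the upper station with the toad.  [the lower station: the finch, the mantis | the upper station: the beetle, the fly, the frog, the gecko, the hawk, the toad]
14. Keeper goes back to the lower station alone.  [the lower station: the finch, the mantis | the upper station: the beetle, the fly, the frog, the gecko, the hawk, the toad]
15. Keeper goes to the upper station with the finch.  [the lower station: the mantis | the upper station: the beetle, the finch, the fly, the frog, the gecko, the hawk, the toad]
16. Keeper goes back to the lower station alone.  [the lower station: the mantis | the upper station: the beetle, the finch, the fly, the frog, the gecko, the hawk, the toad]
17. Keeper goes to the upper station with the mantis.  [the lower station: — | the upper station: the beetle, the finch, the fly, the frog, the gecko, the hawk, the mantis, the toad]

17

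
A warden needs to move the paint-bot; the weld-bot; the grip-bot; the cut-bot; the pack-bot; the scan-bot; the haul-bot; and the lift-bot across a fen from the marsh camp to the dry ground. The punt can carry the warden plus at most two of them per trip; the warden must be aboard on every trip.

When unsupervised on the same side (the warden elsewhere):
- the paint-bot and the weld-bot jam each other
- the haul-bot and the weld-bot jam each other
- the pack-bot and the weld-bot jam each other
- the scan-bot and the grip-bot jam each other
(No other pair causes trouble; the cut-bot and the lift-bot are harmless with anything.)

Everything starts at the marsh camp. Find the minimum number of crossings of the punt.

Counting alone: the warden can take at most 2 across per trip to the dry ground, so moving all 8 needs at least 4 loaded trips out, with a return between consecutive ones — at least 7 crossings.
The safety rule pushes this higher. Following every safe sequence of crossings, the most of the 8 that can be at the dry ground as the punt arrives there on crossing 7 is 7 — never all 8.
So no plan with fewer than 9 crossings exists, and this one achieves 9:
1. Warden goes to the dry ground with the grip-bot and the weld-bot.
2. Warden goes back to the marsh camp alone.
3. Warden goes to the dry ground with the paint-bot.
4. Warden goes back to the marsh camp with the weld-bot.
5. Warden goes to the dry ground with the haul-bot and the pack-bot.
6. Warden goes back to the marsh camp alone.
7. Warden goes to the dry ground with the cut-bot and the lift-bot.
8. Warden goes back to the marsh camp alone.
9. Warden goes to the dry ground with the scan-bot and the weld-bot.

9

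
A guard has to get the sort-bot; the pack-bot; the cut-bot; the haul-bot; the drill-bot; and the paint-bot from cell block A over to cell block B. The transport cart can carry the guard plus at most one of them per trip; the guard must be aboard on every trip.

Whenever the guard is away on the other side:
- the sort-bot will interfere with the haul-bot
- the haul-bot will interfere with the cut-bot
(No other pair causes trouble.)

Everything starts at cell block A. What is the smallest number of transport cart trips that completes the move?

Counting alone: the guard can take at most 1 across per trip to cell block B, so moving all 6 needs at least 6 loaded trips out, with a return between consecutive ones — at least 11 crossings.
The safety rule pushes this higher. Following every safe sequence of crossings, the most of the 6 that can be at cell block B as the transport cart arrives there on crossing 11 is 5 — never all 6.
So no plan with fewer than 13 crossings exists, and this one achieves 13:
1. Guard goes to cell block B with the haul-bot.
2. Guard goes back to cell block A alone.
3. Guard goes to cell block B with the sort-bot.
4. Guard goes back to cell block A with the haul-bot.
5. Guard goes to cell block B with the cut-bot.
6. Guard goes back to cell block A alone.
7. Guard goes to cell block B with the pack-bot.
8. Guard goes back to cell block A alone.
9. Guard goes to cell block B with the drill-bot.
10. Guard goes back to cell block A alone.
11. Guard goes to cell block B with the paint-bot.
12. Guard goes back to cell block A alone.
13. Guard goes to cell block B with the haul-bot.

13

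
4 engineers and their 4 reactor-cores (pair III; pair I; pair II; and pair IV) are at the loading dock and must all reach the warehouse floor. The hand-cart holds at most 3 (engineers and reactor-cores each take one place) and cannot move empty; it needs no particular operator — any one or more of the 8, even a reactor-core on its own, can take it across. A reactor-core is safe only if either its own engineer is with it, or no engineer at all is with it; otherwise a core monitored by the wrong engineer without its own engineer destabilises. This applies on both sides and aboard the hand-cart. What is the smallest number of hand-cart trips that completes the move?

9

Counting alone: each trip to the warehouse floor takes at most 3 across and each return brings at least 1 back, so after t trips out (and t−1 returns) at most 3t − (t−1) of the 8 are across; that first reaches 8 at t = 4, so at least 7 crossings are needed.
The safety rule pushes this higher. Following every safe sequence of crossings, the most of the 8 that can be at the warehouse floor as the hand-cart arrives there on crossing 7 is 7 — never all 8.
So no plan with fewer than 9 crossings exists, and this one achieves 9:
1. engineer III and reactor-core III cross → the warehouse floor.
2. engineer III crosses ← the loading dock.
3. engineer I, engineer III, and reactor-core I cross → the warehouse floor.
4. engineer III and reactor-core III cross ← the loading dock.
5. engineer II, engineer III, and engineer IV cross → the warehouse floor.
6. reactor-core I crosses ← the loading dock.
7. reactor-core I and reactor-core III cross → the warehouse floor.
8. reactor-core III crosses ← the loading dock.
9. reactor-core II, reactor-core III, and reactor-core IV cross → the warehouse floor.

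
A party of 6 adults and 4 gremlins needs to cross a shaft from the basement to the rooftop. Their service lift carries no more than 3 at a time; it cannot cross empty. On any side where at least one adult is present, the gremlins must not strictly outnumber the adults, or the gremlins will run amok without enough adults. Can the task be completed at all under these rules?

1. 2 gremlins → the rooftop.  (the basement: 6A 2G; the rooftop: 0A 2G)
2. 1 gremlin ← the basement.  (the basement: 6A 3G; the rooftop: 0A 1G)
3. 3 gremlins → the rooftop.  (the basement: 6A 0G; the rooftop: 0A 4G)
4. 1 gremlin ← the basement.  (the basement: 6A 1G; the rooftop: 0A 3G)
5. 3 adults → the rooftop.  (the basement: 3A 1G; the rooftop: 3A 3G)
6. 1 gremlin ← the basement.  (the basement: 3A 2G; the rooftop: 3A 2G)
7. 1 adult and 2 gremlins → the rooftop.  (the basement: 2A 0G; the rooftop: 4A 4G)
8. 1 gremlin ← the basement.  (the basement: 2A 1G; the rooftop: 4A 3G)
9. 2 adults and 1 gremlin → the rooftop.  (the basement: 0A 0G; the rooftop: 6A 4G)

Yes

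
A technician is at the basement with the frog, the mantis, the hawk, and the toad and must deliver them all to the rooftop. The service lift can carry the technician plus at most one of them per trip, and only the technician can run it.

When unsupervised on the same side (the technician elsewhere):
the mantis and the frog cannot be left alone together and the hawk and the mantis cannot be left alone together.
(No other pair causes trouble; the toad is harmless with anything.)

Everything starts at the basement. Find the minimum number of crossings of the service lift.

9

Counting alone: the technician can take at most 1 across per trip to the rooftop, so moving all 4 needs at least 4 loaded trips out, with a return between consecutive ones — at least 7 crossings.
The safety rule pushes this higher. Following every safe sequence of crossings, the most of the 4 that can be at the rooftop as the service lift arrives there on crossing 7 is 3 — never all 4.
So no plan with fewer than 9 crossings exists, and this one achieves 9:
1. Technician goes to the rooftop with the mantis.
2. Technician goes back to the basement alone.
3. Technician goes to the rooftop with the frog.
4. Technician goes back to the basement with the mantis.
5. Technician goes to the rooftop with the hawk.
6. Technician goes back to the basement alone.
7. Technician goes to the rooftop with the toad.
8. Technician goes back to the basement alone.
9. Technician goes to the rooftop with the mantis.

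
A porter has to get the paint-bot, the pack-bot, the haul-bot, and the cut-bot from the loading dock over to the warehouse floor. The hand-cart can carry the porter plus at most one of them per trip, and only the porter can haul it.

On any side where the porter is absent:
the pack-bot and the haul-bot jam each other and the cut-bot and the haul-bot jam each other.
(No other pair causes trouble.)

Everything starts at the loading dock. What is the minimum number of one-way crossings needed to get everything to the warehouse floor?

9

Counting alone: the porter can take at most 1 across per trip to the warehouse floor, so moving all 4 needs at least 4 loaded trips out, with a return between consecutive ones — at least 7 crossings.
The safety rule pushes this higher. Following every safe sequence of crossings, the most of the 4 that can be at the warehouse floor as the hand-cart arrives there on crossing 7 is 3 — never all 4.
So no plan with fewer than 9 crossings exists, and this one achieves 9:
1. Porter goes to the warehouse floor with the haul-bot.
2. Porter goes back to the loading dock alone.
3. Porter goes to the warehouse floor with the paint-bot.
4. Porter goes back to the loading dock alone.
5. Porter goes to the warehouse floor with the pack-bot.
6. Porter goes back to the loading dock with the haul-bot.
7. Porter goes to the warehouse floor with the cut-bot.
8. Porter goes back to the loading dock alone.
9. Porter goes to the warehouse floor with the haul-bot.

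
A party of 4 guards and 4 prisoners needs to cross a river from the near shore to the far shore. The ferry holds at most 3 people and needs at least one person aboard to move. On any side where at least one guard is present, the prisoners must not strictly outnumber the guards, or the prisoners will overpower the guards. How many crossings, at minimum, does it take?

9

Counting alone: each trip to the far shore takes at most 3 across and each return brings at least 1 back, so after t trips out (and t−1 returns) at most 3t − (t−1) of the 8 are across; that first reaches 8 at t = 4, so at least 7 crossings are needed.
The safety rule pushes this higher. Following every safe sequence of crossings, the most of the 8 that can be at the far shore as the ferry arrives there on crossing 7 is 7 — never all 8.
So no plan with fewer than 9 crossings exists, and this one achieves 9:
1. 2 prisoners → the far shore.  (the near shore: 4G 2P; the far shore: 0G 2P)
2. 1 prisoner ← the near shore.  (the near shore: 4G 3P; the far shore: 0G 1P)
3. 3 prisoners → the far shore.  (the near shore: 4G 0P; the far shore: 0G 4P)
4. 1 prisoner ← the near shore.  (the near shore: 4G 1P; the far shore: 0G 3P)
5. 3 guards → the far shore.  (the near shore: 1G 1P; the far shore: 3G 3P)
6. 1 guard and 1 prisoner ← the near shore.  (the near shore: 2G 2P; the far shore: 2G 2P)
7. 2 guards → the far shore.  (the near shore: 0G 2P; the far shore: 4G 2P)
8. 1 prisoner ← the near shore.  (the near shore: 0G 3P; the far shore: 4G 1P)
9. 3 prisoners → the far shore.  (the near shore: 0G 0P; the far shore: 4G 4P)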